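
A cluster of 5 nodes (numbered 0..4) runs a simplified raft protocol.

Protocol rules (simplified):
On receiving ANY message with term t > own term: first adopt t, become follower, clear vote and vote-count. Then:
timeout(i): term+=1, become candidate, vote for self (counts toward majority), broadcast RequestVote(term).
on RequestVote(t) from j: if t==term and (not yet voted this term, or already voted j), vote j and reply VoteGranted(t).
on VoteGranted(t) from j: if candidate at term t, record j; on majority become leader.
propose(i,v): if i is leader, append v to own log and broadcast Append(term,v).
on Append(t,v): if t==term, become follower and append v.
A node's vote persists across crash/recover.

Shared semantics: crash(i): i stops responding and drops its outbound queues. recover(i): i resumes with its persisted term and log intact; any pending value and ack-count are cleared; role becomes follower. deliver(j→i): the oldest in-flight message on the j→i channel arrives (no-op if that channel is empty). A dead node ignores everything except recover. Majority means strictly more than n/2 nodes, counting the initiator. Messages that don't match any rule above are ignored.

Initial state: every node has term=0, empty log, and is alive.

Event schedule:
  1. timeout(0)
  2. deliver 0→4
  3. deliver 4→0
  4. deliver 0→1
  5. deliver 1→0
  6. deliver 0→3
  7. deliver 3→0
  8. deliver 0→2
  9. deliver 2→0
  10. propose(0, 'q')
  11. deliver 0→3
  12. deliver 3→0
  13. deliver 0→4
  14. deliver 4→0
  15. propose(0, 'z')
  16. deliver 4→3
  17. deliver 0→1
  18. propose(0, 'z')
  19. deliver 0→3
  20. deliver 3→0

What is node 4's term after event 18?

1. timeout(0):  <0:cand t1 ->
2. deliver 0→4:  <4:foll t1 ->
3. deliver 4→0:  nop
4. deliver 0→1:  <1:foll t1 ->
5. deliver 1→0:  <0:lead t1 ->
6. deliver 0→3:  <3:foll t1 ->
7. deliver 3→0:  nop
8. deliver 0→2:  <2:foll t1 ->
9. deliver 2→0:  nop
10. propose(0,'q'):  <0:lead t1 q>
11. deliver 0→3:  <3:foll t1 q>
12. deliver 3→0:  nop
13. deliver 0→4:  <4:foll t1 q>
14. deliver 4→0:  nop
15. propose(0,'z'):  <0:lead t1 q,z>
16. deliver 4→3:  nop
17. deliver 0→1:  <1:foll t1 q>
18. propose(0,'z'):  <0:lead t1 q,z,z>

1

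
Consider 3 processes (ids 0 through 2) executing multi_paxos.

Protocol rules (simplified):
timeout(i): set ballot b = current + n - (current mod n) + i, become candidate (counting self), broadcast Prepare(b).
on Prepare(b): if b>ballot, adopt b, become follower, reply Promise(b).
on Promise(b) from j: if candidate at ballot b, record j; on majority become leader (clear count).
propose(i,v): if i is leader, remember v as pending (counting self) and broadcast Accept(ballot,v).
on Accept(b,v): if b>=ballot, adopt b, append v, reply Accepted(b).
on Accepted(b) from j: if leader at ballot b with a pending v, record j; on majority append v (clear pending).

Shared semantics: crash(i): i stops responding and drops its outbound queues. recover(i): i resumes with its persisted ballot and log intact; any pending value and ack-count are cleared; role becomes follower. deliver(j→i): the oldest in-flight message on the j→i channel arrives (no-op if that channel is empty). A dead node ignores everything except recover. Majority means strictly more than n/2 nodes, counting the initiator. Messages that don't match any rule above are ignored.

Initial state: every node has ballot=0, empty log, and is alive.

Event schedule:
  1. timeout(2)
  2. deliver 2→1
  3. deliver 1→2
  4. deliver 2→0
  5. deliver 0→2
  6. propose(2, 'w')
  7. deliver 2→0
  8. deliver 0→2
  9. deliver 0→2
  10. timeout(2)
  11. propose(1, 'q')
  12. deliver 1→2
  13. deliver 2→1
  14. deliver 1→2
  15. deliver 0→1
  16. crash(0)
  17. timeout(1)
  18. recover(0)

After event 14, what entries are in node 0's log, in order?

w

e1 timeout(2): 2[cand,b=5,-]
e2 deliver 2→1: 1[foll,b=5,-]
e3 deliver 1→2: 2[lead,b=5,-]
e4 deliver 2→0: 0[foll,b=5,-]
e5 deliver 0→2: ·
e6 propose(2,'w'): ·
e7 deliver 2→0: 0[foll,b=5,w]
e8 deliver 0→2: 2[lead,b=5,w]
e9 deliver 0→2: ·
e10 timeout(2): 2[cand,b=8,w]
e11 propose(1,'q'): ·
e12 deliver 1→2: ·
e13 deliver 2→1: 1[foll,b=5,w]
e14 deliver 1→2: ·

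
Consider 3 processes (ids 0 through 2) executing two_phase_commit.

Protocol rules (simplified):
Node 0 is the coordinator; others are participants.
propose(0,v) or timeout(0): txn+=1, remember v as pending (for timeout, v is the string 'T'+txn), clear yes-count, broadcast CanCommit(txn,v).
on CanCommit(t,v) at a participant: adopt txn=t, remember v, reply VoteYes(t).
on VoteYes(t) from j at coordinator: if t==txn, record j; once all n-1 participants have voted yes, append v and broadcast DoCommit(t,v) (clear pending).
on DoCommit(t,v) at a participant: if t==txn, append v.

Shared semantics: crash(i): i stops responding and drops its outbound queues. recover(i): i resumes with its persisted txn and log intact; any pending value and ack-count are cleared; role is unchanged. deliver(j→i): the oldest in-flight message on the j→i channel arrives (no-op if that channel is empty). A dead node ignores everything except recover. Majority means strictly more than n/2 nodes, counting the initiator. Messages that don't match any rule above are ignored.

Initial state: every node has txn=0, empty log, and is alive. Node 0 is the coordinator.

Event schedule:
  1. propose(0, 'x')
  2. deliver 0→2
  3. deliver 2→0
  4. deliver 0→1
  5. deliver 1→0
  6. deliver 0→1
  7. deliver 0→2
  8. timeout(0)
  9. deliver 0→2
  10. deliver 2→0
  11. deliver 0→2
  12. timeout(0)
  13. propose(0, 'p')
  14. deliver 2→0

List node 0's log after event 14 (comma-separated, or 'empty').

1. propose(0,'x'):  <0:coor t1 ->
2. deliver 0→2:  <2:part t1 ->
3. deliver 2→0:  nop
4. deliver 0→1:  <1:part t1 ->
5. deliver 1→0:  <0:coor t1 x>
6. deliver 0→1:  <1:part t1 x>
7. deliver 0→2:  <2:part t1 x>
8. timeout(0):  <0:coor t2 x>
9. deliver 0→2:  <2:part t2 x>
10. deliver 2→0:  nop
11. deliver 0→2:  nop
12. timeout(0):  <0:coor t3 x>
13. propose(0,'p'):  <0:coor t4 x>
14. deliver 2→0:  nop

x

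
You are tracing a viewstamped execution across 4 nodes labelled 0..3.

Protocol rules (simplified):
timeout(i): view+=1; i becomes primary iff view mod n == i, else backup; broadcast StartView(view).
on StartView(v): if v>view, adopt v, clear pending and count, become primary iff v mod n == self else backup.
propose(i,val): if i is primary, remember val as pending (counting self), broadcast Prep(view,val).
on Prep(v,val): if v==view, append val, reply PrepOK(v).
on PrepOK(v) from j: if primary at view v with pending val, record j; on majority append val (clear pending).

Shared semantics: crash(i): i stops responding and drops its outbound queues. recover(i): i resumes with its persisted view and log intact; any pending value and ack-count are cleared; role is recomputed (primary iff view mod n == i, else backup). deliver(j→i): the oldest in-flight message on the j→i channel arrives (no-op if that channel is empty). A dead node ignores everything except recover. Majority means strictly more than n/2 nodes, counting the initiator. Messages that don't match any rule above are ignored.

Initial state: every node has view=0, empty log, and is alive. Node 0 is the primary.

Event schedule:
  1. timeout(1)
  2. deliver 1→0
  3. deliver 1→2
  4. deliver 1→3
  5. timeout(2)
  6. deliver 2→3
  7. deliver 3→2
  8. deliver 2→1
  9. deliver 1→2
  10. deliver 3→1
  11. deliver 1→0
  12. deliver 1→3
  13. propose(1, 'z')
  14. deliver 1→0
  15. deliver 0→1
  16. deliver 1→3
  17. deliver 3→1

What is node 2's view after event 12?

2

1. timeout(1):  <1:prim v1 ->
2. deliver 1→0:  <0:back v1 ->
3. deliver 1→2:  <2:back v1 ->
4. deliver 1→3:  <3:back v1 ->
5. timeout(2):  <2:prim v2 ->
6. deliver 2→3:  <3:back v2 ->
7. deliver 3→2:  nop
8. deliver 2→1:  <1:back v2 ->
9. deliver 1→2:  nop
10. deliver 3→1:  nop
11. deliver 1→0:  nop
12. deliver 1→3:  nop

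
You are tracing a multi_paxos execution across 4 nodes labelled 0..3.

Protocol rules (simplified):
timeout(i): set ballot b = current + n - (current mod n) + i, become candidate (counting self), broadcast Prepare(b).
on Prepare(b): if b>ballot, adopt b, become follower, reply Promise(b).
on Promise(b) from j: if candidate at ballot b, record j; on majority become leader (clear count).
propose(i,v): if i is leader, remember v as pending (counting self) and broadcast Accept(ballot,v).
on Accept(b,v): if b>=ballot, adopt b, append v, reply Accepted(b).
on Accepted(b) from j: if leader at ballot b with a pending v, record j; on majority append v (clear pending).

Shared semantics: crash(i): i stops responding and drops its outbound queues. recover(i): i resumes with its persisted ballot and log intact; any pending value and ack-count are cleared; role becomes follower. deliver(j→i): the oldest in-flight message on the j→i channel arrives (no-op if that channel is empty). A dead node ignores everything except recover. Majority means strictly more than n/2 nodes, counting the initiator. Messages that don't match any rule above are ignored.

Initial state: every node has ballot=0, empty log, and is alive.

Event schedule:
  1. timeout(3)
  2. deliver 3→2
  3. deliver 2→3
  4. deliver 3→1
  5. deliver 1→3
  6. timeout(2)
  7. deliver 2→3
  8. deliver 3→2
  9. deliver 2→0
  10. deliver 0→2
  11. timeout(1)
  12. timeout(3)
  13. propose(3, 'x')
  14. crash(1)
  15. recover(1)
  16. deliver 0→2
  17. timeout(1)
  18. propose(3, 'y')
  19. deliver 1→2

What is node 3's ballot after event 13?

after 1 — timeout(3): n3:cand/b7/[-]
after 2 — deliver 3→2: n2:foll/b7/[-]
after 3 — deliver 2→3: ·
after 4 — deliver 3→1: n1:foll/b7/[-]
after 5 — deliver 1→3: n3:lead/b7/[-]
after 6 — timeout(2): n2:cand/b10/[-]
after 7 — deliver 2→3: n3:foll/b10/[-]
after 8 — deliver 3→2: ·
after 9 — deliver 2→0: n0:foll/b10/[-]
after 10 — deliver 0→2: n2:lead/b10/[-]
after 11 — timeout(1): n1:cand/b9/[-]
after 12 — timeout(3): n3:cand/b15/[-]
after 13 — propose(3,'x'): ·

15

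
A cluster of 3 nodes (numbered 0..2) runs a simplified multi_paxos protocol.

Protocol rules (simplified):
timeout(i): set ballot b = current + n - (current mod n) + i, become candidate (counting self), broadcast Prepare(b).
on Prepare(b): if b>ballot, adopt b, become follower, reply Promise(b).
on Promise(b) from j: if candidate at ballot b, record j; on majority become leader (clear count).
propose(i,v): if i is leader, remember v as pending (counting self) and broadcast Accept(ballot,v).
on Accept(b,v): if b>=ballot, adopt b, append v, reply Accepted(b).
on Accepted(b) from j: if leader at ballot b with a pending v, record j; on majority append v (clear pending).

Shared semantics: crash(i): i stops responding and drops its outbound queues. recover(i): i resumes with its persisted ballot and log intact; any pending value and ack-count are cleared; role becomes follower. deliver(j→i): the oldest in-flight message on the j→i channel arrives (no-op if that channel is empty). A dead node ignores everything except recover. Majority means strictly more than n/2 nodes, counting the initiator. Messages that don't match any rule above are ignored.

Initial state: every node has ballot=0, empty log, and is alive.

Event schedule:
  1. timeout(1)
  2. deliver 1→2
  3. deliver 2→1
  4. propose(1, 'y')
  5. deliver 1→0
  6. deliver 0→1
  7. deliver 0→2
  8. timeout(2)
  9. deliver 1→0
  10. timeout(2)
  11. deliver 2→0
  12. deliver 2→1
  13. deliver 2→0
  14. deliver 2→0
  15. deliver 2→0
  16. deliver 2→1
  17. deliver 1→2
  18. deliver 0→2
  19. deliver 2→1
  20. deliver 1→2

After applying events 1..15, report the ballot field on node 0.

e1 timeout(1): 1[cand,b=4,-]
e2 deliver 1→2: 2[foll,b=4,-]
e3 deliver 2→1: 1[lead,b=4,-]
e4 propose(1,'y'): ·
e5 deliver 1→0: 0[foll,b=4,-]
e6 deliver 0→1: ·
e7 deliver 0→2: ·
e8 timeout(2): 2[cand,b=8,-]
e9 deliver 1→0: 0[foll,b=4,y]
e10 timeout(2): 2[cand,b=11,-]
e11 deliver 2→0: 0[foll,b=8,y]
e12 deliver 2→1: 1[foll,b=8,-]
e13 deliver 2→0: 0[foll,b=11,y]
e14 deliver 2→0: ·
e15 deliver 2→0: ·

11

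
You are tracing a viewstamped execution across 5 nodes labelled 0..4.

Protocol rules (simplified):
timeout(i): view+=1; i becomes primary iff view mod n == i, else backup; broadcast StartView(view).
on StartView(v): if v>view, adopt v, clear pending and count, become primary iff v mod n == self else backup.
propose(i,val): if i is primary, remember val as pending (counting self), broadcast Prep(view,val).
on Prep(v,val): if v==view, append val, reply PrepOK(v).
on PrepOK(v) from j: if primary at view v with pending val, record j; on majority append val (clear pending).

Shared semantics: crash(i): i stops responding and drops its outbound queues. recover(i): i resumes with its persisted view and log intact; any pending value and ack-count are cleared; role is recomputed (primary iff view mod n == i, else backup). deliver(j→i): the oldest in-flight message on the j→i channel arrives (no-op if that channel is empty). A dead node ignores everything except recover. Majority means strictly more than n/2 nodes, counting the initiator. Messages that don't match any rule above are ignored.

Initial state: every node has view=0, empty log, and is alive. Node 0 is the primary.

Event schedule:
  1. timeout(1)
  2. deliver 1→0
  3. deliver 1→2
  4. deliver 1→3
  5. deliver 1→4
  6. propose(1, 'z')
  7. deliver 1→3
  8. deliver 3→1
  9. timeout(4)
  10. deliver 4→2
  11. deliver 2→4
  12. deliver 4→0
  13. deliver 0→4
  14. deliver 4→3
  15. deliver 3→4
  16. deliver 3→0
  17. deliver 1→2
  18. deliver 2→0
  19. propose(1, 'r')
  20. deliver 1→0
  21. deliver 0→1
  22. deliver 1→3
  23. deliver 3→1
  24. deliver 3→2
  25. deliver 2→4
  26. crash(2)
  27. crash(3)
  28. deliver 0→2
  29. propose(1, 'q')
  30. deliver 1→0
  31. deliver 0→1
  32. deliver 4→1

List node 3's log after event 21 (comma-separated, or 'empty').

z

after 1 — timeout(1): n1:prim/v1/[-]
after 2 — deliver 1→0: n0:back/v1/[-]
after 3 — deliver 1→2: n2:back/v1/[-]
after 4 — deliver 1→3: n3:back/v1/[-]
after 5 — deliver 1→4: n4:back/v1/[-]
after 6 — propose(1,'z'): ·
after 7 — deliver 1→3: n3:back/v1/[z]
after 8 — deliver 3→1: ·
after 9 — timeout(4): n4:back/v2/[-]
after 10 — deliver 4→2: n2:prim/v2/[-]
after 11 — deliver 2→4: ·
after 12 — deliver 4→0: n0:back/v2/[-]
after 13 — deliver 0→4: ·
after 14 — deliver 4→3: n3:back/v2/[z]
after 15 — deliver 3→4: ·
after 16 — deliver 3→0: ·
after 17 — deliver 1→2: ·
after 18 — deliver 2→0: ·
after 19 — propose(1,'r'): ·
after 20 — deliver 1→0: ·
after 21 — deliver 0→1: ·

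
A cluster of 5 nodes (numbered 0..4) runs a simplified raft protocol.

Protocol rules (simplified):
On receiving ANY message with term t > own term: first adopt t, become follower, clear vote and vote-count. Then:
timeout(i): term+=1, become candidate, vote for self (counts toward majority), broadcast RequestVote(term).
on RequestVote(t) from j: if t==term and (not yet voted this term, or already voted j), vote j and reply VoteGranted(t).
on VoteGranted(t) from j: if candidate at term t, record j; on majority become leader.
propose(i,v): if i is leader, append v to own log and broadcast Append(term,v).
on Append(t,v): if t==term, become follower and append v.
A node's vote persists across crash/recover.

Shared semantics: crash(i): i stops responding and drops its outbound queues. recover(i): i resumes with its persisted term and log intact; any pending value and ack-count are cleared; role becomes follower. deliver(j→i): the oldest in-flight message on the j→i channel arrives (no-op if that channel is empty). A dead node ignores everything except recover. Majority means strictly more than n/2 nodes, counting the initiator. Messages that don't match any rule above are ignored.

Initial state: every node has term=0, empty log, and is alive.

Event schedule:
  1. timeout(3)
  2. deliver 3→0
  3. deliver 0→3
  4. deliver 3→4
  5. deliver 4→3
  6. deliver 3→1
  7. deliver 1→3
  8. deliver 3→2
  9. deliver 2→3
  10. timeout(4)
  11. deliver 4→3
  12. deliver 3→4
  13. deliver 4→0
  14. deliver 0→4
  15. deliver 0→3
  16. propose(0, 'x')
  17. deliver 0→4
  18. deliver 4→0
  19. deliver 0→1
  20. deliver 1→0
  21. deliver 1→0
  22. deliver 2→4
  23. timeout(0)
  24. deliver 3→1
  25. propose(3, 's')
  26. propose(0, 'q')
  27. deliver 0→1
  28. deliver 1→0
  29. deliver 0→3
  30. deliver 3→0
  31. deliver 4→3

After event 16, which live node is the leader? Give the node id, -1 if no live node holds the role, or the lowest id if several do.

[1] timeout(3) → N3(cand t1 [-])
[2] deliver 3→0 → N0(foll t1 [-])
[3] deliver 0→3 → ∅
[4] deliver 3→4 → N4(foll t1 [-])
[5] deliver 4→3 → N3(lead t1 [-])
[6] deliver 3→1 → N1(foll t1 [-])
[7] deliver 1→3 → ∅
[8] deliver 3→2 → N2(foll t1 [-])
[9] deliver 2→3 → ∅
[10] timeout(4) → N4(cand t2 [-])
[11] deliver 4→3 → N3(foll t2 [-])
[12] deliver 3→4 → ∅
[13] deliver 4→0 → N0(foll t2 [-])
[14] deliver 0→4 → N4(lead t2 [-])
[15] deliver 0→3 → ∅
[16] propose(0,'x') → ∅

4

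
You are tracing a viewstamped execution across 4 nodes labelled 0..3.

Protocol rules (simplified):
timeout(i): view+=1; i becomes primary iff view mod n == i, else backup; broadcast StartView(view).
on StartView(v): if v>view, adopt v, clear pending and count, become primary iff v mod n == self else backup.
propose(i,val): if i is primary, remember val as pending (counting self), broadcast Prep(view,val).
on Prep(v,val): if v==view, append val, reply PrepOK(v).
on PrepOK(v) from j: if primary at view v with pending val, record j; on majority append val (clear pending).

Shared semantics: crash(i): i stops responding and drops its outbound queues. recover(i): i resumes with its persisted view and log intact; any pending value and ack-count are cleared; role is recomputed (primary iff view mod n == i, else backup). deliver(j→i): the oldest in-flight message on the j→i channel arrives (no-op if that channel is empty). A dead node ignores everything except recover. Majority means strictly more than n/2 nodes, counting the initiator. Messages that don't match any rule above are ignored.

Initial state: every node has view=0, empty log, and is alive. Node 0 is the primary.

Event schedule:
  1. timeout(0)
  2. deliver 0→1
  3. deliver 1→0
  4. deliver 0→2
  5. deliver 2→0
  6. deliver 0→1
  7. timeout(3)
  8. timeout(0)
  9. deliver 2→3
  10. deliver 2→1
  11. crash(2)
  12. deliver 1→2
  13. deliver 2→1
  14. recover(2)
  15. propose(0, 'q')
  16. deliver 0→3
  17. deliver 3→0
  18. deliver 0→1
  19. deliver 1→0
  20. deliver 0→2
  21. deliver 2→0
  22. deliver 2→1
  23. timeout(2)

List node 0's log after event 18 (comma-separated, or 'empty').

empty

1. timeout(0):  <0:back v1 ->
2. deliver 0→1:  <1:prim v1 ->
3. deliver 1→0:  nop
4. deliver 0→2:  <2:back v1 ->
5. deliver 2→0:  nop
6. deliver 0→1:  nop
7. timeout(3):  <3:back v1 ->
8. timeout(0):  <0:back v2 ->
9. deliver 2→3:  nop
10. deliver 2→1:  nop
11. crash(2):  <2:✗back v1 ->
12. deliver 1→2:  nop
13. deliver 2→1:  nop
14. recover(2):  <2:back v1 ->
15. propose(0,'q'):  nop
16. deliver 0→3:  nop
17. deliver 3→0:  nop
18. deliver 0→1:  <1:back v2 ->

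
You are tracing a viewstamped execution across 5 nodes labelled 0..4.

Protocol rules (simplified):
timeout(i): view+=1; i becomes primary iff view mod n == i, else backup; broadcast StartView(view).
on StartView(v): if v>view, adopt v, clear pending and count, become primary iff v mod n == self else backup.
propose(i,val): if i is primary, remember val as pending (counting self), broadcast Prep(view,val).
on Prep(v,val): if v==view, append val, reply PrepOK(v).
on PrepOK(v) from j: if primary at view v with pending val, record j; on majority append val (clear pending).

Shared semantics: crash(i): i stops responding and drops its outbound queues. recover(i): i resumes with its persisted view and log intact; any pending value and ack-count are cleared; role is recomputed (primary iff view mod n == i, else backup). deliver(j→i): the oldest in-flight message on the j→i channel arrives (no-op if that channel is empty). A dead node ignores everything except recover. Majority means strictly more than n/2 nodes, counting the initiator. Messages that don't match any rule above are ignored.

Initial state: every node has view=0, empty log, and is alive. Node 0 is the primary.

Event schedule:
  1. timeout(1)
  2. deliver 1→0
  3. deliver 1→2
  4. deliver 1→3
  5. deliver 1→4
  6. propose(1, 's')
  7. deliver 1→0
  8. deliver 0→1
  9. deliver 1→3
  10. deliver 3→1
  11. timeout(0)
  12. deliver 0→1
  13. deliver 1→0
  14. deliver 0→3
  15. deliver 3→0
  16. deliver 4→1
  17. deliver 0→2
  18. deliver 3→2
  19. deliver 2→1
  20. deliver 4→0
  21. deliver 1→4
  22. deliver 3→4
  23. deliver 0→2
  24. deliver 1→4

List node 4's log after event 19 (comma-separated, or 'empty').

1. timeout(1):  <1:prim v1 ->
2. deliver 1→0:  <0:back v1 ->
3. deliver 1→2:  <2:back v1 ->
4. deliver 1→3:  <3:back v1 ->
5. deliver 1→4:  <4:back v1 ->
6. propose(1,'s'):  nop
7. deliver 1→0:  <0:back v1 s>
8. deliver 0→1:  nop
9. deliver 1→3:  <3:back v1 s>
10. deliver 3→1:  <1:prim v1 s>
11. timeout(0):  <0:back v2 s>
12. deliver 0→1:  <1:back v2 s>
13. deliver 1→0:  nop
14. deliver 0→3:  <3:back v2 s>
15. deliver 3→0:  nop
16. deliver 4→1:  nop
17. deliver 0→2:  <2:prim v2 ->
18. deliver 3→2:  nop
19. deliver 2→1:  nop

empty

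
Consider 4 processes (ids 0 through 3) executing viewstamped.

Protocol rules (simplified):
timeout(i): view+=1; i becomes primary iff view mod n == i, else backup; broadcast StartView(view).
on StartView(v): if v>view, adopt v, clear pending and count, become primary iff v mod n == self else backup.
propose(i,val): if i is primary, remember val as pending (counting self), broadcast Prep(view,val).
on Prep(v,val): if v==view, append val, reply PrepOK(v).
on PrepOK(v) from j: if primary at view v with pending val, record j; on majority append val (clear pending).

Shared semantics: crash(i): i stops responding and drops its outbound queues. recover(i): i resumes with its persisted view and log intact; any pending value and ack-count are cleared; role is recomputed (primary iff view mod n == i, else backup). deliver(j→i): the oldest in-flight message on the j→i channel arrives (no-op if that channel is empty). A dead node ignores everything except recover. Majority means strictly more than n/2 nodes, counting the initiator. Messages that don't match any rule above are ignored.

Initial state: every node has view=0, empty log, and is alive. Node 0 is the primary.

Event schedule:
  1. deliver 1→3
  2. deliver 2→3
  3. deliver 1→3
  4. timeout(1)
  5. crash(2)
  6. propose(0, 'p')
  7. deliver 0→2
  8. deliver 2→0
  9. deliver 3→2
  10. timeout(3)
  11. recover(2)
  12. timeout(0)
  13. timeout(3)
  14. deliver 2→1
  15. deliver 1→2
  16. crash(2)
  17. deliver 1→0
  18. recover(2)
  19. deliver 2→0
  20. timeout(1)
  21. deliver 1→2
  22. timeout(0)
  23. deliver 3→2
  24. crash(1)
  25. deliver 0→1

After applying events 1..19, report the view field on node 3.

2

1. deliver 1→3:  nop
2. deliver 2→3:  nop
3. deliver 1→3:  nop
4. timeout(1):  <1:prim v1 ->
5. crash(2):  <2:✗back v0 ->
6. propose(0,'p'):  nop
7. deliver 0→2:  nop
8. deliver 2→0:  nop
9. deliver 3→2:  nop
10. timeout(3):  <3:back v1 ->
11. recover(2):  <2:back v0 ->
12. timeout(0):  <0:back v1 ->
13. timeout(3):  <3:back v2 ->
14. deliver 2→1:  nop
15. deliver 1→2:  <2:back v1 ->
16. crash(2):  <2:✗back v1 ->
17. deliver 1→0:  nop
18. recover(2):  <2:back v1 ->
19. deliver 2→0:  nop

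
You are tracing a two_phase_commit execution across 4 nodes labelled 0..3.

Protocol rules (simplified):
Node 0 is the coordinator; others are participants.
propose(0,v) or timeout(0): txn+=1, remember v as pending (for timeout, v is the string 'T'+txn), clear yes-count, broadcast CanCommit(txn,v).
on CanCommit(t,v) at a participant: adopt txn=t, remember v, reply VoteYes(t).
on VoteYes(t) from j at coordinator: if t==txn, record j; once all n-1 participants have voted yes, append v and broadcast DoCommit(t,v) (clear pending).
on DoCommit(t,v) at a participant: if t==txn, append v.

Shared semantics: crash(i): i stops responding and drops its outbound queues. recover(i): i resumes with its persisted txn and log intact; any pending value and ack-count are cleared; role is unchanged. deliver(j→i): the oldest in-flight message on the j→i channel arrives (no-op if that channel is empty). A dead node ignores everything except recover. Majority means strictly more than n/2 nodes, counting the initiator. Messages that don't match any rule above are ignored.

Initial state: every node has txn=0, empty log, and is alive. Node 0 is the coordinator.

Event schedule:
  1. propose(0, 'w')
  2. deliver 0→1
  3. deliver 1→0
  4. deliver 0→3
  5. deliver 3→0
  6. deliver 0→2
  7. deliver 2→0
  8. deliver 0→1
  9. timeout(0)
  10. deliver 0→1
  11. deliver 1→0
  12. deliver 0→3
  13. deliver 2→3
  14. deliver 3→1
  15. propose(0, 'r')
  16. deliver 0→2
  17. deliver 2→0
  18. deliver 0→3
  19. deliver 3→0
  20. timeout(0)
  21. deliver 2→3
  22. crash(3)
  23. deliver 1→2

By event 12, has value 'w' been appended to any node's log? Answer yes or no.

yes

step 1 propose(0,'w'): 0={coor,t=1,log=-}
step 2 deliver 0→1: 1={part,t=1,log=-}
step 3 deliver 1→0: —
step 4 deliver 0→3: 3={part,t=1,log=-}
step 5 deliver 3→0: —
step 6 deliver 0→2: 2={part,t=1,log=-}
step 7 deliver 2→0: 0={coor,t=1,log=w}
step 8 deliver 0→1: 1={part,t=1,log=w}
step 9 timeout(0): 0={coor,t=2,log=w}
step 10 deliver 0→1: 1={part,t=2,log=w}
step 11 deliver 1→0: —
step 12 deliver 0→3: 3={part,t=1,log=w}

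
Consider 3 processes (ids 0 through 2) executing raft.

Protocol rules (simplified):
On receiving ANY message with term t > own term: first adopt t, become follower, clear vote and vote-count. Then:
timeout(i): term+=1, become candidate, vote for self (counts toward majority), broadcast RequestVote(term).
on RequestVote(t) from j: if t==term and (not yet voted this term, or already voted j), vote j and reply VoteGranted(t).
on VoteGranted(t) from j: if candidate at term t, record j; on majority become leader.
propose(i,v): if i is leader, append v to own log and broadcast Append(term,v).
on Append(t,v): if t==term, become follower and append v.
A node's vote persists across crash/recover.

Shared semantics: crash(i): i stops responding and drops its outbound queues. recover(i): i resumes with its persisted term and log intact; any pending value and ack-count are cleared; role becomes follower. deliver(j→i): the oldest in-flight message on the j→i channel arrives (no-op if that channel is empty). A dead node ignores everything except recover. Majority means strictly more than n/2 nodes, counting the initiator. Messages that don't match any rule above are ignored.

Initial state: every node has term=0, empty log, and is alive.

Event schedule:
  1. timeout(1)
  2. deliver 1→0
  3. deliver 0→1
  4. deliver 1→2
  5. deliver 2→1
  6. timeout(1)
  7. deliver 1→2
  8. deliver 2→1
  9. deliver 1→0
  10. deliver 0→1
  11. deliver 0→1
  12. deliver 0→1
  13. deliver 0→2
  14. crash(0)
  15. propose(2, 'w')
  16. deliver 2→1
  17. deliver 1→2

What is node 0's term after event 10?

e1 timeout(1): 1[cand,t=1,-]
e2 deliver 1→0: 0[foll,t=1,-]
e3 deliver 0→1: 1[lead,t=1,-]
e4 deliver 1→2: 2[foll,t=1,-]
e5 deliver 2→1: ·
e6 timeout(1): 1[cand,t=2,-]
e7 deliver 1→2: 2[foll,t=2,-]
e8 deliver 2→1: 1[lead,t=2,-]
e9 deliver 1→0: 0[foll,t=2,-]
e10 deliver 0→1: ·

2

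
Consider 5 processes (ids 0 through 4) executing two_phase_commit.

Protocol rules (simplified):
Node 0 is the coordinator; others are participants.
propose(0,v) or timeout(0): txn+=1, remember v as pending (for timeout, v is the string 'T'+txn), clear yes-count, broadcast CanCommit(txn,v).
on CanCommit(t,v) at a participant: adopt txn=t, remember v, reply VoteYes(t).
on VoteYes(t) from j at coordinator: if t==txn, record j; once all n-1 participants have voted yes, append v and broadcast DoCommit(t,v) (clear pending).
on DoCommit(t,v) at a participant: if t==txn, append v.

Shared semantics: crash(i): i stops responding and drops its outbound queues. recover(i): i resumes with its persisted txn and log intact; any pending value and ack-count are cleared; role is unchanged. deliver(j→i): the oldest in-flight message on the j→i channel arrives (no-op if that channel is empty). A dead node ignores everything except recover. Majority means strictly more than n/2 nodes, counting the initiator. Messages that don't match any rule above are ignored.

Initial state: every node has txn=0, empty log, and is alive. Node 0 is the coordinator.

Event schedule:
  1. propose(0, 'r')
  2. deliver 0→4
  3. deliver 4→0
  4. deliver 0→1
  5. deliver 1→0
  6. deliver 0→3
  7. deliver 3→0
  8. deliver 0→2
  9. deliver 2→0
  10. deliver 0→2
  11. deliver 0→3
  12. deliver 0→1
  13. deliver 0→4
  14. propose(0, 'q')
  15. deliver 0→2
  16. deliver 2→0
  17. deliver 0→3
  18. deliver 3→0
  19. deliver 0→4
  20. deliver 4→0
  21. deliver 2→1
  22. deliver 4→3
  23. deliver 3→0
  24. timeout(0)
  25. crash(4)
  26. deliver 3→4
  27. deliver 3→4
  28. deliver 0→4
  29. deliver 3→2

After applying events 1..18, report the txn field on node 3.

2

step 1 propose(0,'r'): 0={coor,t=1,log=-}
step 2 deliver 0→4: 4={part,t=1,log=-}
step 3 deliver 4→0: —
step 4 deliver 0→1: 1={part,t=1,log=-}
step 5 deliver 1→0: —
step 6 deliver 0→3: 3={part,t=1,log=-}
step 7 deliver 3→0: —
step 8 deliver 0→2: 2={part,t=1,log=-}
step 9 deliver 2→0: 0={coor,t=1,log=r}
step 10 deliver 0→2: 2={part,t=1,log=r}
step 11 deliver 0→3: 3={part,t=1,log=r}
step 12 deliver 0→1: 1={part,t=1,log=r}
step 13 deliver 0→4: 4={part,t=1,log=r}
step 14 propose(0,'q'): 0={coor,t=2,log=r}
step 15 deliver 0→2: 2={part,t=2,log=r}
step 16 deliver 2→0: —
step 17 deliver 0→3: 3={part,t=2,log=r}
step 18 deliver 3→0: —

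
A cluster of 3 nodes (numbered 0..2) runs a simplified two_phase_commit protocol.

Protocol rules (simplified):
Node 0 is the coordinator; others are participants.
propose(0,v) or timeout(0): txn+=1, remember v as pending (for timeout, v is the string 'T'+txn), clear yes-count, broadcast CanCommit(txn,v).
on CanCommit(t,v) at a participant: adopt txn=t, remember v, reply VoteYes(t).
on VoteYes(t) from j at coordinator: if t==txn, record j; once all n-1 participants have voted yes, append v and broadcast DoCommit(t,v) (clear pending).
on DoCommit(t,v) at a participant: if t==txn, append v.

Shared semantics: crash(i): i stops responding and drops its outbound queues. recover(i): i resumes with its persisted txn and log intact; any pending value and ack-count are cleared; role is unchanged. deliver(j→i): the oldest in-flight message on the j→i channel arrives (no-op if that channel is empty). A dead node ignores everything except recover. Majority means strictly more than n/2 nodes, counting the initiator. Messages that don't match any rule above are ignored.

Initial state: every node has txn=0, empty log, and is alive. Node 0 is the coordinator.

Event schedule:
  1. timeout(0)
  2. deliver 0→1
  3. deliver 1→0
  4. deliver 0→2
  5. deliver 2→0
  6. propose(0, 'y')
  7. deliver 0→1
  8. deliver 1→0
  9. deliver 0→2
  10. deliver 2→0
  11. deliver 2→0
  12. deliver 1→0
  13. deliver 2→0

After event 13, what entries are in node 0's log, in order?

[1] timeout(0) → N0(coor t1 [-])
[2] deliver 0→1 → N1(part t1 [-])
[3] deliver 1→0 → ∅
[4] deliver 0→2 → N2(part t1 [-])
[5] deliver 2→0 → N0(coor t1 [T1])
[6] propose(0,'y') → N0(coor t2 [T1])
[7] deliver 0→1 → N1(part t1 [T1])
[8] deliver 1→0 → ∅
[9] deliver 0→2 → N2(part t1 [T1])
[10] deliver 2→0 → ∅
[11] deliver 2→0 → ∅
[12] deliver 1→0 → ∅
[13] deliver 2→0 → ∅

T1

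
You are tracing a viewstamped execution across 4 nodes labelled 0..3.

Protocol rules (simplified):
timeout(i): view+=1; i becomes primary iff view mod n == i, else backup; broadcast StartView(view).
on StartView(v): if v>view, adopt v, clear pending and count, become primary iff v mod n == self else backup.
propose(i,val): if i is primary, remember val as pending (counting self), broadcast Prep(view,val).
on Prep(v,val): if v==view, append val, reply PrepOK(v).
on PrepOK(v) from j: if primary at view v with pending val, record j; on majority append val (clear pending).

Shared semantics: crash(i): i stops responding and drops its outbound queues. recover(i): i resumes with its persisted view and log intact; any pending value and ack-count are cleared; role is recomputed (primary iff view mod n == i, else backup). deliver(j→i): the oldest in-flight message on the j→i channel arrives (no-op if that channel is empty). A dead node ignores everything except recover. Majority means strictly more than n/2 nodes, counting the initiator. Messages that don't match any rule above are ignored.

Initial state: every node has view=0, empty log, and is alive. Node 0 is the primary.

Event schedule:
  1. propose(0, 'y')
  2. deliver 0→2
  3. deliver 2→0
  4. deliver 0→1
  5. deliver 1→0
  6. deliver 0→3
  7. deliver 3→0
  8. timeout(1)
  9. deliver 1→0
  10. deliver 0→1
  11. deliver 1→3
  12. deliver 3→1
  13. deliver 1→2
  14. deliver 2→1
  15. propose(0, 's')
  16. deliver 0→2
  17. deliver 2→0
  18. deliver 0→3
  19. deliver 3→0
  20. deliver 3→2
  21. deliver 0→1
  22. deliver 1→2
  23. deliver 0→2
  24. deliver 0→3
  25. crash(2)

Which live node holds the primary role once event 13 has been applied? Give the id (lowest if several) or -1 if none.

step 1 propose(0,'y'): —
step 2 deliver 0→2: 2={back,v=0,log=y}
step 3 deliver 2→0: —
step 4 deliver 0→1: 1={back,v=0,log=y}
step 5 deliver 1→0: 0={prim,v=0,log=y}
step 6 deliver 0→3: 3={back,v=0,log=y}
step 7 deliver 3→0: —
step 8 timeout(1): 1={prim,v=1,log=y}
step 9 deliver 1→0: 0={back,v=1,log=y}
step 10 deliver 0→1: —
step 11 deliver 1→3: 3={back,v=1,log=y}
step 12 deliver 3→1: —
step 13 deliver 1→2: 2={back,v=1,log=y}

1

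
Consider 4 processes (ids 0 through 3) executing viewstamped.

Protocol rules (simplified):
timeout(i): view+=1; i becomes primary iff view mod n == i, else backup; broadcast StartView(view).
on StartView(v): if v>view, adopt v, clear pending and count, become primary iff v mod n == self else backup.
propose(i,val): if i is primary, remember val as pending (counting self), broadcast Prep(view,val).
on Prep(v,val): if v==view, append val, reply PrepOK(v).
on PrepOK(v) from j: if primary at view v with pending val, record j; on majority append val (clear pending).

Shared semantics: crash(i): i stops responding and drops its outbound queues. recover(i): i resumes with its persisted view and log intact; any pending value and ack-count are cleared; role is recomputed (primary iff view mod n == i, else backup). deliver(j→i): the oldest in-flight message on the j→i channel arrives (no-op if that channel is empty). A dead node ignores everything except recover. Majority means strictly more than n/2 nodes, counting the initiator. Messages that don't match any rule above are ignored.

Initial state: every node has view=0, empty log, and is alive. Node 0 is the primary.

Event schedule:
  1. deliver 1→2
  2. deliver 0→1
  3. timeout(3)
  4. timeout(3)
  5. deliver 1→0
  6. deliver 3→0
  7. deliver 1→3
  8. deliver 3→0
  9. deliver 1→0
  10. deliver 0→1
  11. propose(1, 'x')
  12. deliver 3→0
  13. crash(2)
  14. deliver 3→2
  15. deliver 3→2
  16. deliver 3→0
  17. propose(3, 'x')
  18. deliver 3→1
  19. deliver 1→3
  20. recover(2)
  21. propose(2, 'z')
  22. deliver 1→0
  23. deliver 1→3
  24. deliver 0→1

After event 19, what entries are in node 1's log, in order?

empty

after 1 — deliver 1→2: ·
after 2 — deliver 0→1: ·
after 3 — timeout(3): n3:back/v1/[-]
after 4 — timeout(3): n3:back/v2/[-]
after 5 — deliver 1→0: ·
after 6 — deliver 3→0: n0:back/v1/[-]
after 7 — deliver 1→3: ·
after 8 — deliver 3→0: n0:back/v2/[-]
after 9 — deliver 1→0: ·
after 10 — deliver 0→1: ·
after 11 — propose(1,'x'): ·
after 12 — deliver 3→0: ·
after 13 — crash(2): n2:✗back/v0/[-]
after 14 — deliver 3→2: ·
after 15 — deliver 3→2: ·
after 16 — deliver 3→0: ·
after 17 — propose(3,'x'): ·
after 18 — deliver 3→1: n1:prim/v1/[-]
after 19 — deliver 1→3: ·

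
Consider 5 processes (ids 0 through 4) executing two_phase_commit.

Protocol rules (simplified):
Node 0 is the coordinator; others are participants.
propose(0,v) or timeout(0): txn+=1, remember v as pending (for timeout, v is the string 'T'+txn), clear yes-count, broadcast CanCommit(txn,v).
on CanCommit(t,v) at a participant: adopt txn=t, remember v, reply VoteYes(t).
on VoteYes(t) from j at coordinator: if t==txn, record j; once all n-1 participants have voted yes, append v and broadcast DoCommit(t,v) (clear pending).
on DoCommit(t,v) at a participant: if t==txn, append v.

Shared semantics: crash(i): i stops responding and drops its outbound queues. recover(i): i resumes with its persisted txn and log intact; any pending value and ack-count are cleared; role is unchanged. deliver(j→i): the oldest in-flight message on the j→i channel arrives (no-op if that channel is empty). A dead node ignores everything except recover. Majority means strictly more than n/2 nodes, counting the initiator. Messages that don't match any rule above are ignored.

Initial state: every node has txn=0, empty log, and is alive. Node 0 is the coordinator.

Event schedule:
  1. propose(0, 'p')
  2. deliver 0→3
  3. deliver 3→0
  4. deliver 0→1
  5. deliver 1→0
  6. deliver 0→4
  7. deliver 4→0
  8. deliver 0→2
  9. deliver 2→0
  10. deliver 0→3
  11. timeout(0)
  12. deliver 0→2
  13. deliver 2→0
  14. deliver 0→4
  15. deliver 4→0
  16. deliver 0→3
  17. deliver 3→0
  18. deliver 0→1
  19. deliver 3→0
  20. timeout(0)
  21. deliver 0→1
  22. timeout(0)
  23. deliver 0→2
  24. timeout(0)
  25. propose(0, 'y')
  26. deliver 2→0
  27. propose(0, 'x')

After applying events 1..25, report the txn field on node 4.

1

after 1 — propose(0,'p'): n0:coor/t1/[-]
after 2 — deliver 0→3: n3:part/t1/[-]
after 3 — deliver 3→0: ·
after 4 — deliver 0→1: n1:part/t1/[-]
after 5 — deliver 1→0: ·
after 6 — deliver 0→4: n4:part/t1/[-]
after 7 — deliver 4→0: ·
after 8 — deliver 0→2: n2:part/t1/[-]
after 9 — deliver 2→0: n0:coor/t1/[p]
after 10 — deliver 0→3: n3:part/t1/[p]
after 11 — timeout(0): n0:coor/t2/[p]
after 12 — deliver 0→2: n2:part/t1/[p]
after 13 — deliver 2→0: ·
after 14 — deliver 0→4: n4:part/t1/[p]
after 15 — deliver 4→0: ·
after 16 — deliver 0→3: n3:part/t2/[p]
after 17 — deliver 3→0: ·
after 18 — deliver 0→1: n1:part/t1/[p]
after 19 — deliver 3→0: ·
after 20 — timeout(0): n0:coor/t3/[p]
after 21 — deliver 0→1: n1:part/t2/[p]
after 22 — timeout(0): n0:coor/t4/[p]
after 23 — deliver 0→2: n2:part/t2/[p]
after 24 — timeout(0): n0:coor/t5/[p]
after 25 — propose(0,'y'): n0:coor/t6/[p]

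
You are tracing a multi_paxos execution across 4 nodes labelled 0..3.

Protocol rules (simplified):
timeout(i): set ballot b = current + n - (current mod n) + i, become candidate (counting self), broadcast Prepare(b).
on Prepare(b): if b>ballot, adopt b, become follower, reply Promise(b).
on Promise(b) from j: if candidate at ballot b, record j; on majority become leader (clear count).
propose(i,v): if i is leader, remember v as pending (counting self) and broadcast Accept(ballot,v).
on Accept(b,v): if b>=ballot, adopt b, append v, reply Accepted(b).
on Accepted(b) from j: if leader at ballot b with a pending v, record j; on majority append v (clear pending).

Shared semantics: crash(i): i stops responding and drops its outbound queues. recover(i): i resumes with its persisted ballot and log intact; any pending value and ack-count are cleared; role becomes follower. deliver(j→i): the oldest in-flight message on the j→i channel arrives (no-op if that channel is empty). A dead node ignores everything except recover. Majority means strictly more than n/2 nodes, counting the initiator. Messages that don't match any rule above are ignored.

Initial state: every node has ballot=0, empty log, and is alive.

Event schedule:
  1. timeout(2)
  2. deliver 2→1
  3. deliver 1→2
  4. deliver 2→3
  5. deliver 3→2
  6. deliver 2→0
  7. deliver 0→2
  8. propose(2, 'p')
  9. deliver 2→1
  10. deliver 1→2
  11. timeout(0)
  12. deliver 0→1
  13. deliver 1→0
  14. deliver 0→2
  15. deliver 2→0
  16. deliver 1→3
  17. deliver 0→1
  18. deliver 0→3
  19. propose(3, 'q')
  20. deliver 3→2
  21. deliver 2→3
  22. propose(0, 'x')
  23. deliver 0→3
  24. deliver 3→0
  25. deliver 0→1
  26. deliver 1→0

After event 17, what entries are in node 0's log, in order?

after 1 — timeout(2): n2:cand/b6/[-]
after 2 — deliver 2→1: n1:foll/b6/[-]
after 3 — deliver 1→2: ·
after 4 — deliver 2→3: n3:foll/b6/[-]
after 5 — deliver 3→2: n2:lead/b6/[-]
after 6 — deliver 2→0: n0:foll/b6/[-]
after 7 — deliver 0→2: ·
after 8 — propose(2,'p'): ·
after 9 — deliver 2→1: n1:foll/b6/[p]
after 10 — deliver 1→2: ·
after 11 — timeout(0): n0:cand/b8/[-]
after 12 — deliver 0→1: n1:foll/b8/[p]
after 13 — deliver 1→0: ·
after 14 — deliver 0→2: n2:foll/b8/[-]
after 15 — deliver 2→0: ·
after 16 — deliver 1→3: ·
after 17 — deliver 0→1: ·

empty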